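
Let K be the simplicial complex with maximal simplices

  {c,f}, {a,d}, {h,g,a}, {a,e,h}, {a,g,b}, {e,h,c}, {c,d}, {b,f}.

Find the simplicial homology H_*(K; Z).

H_0 ≅ Z,  H_1 ≅ Z^2,  H_2 = 0.

Take the total order a < b < c < d < e < f < g < h on the vertex set. Then K (dimension 2) consists of the simplices:

  0-simplices (8): a, b, c, d, e, f, g, h
  1-simplices (13): ab, ad, ae, ag, ah, bf, bg, cd, ce, cf, ch, eh, gh
  2-simplices (4): abg, aeh, agh, ceh

Hence C_0 ≅ Z^8, C_1 ≅ Z^13, C_2 ≅ Z^4.

Boundary ∂_1: C_1 → C_0 sends each edge [p,q] (with p < q) to q − p.
This gives a 8×13 integer matrix of rank 7; reducing to Smith normal form yields diagonal entries (1,1,1,1,1,1,1).

∂_2: C_2 → C_1 maps a triangle to the signed sum of its edges. For instance
  ∂ceh = eh − ch + ce,
  ∂agh = gh − ah + ag.
The resulting 13×4 matrix has rank 4, and its Smith normal form has invariant factors (1,1,1,1).

Reading off H_k = ker ∂_k / im ∂_{k+1}:

  H_0: rank C_0 − rank ∂_1 = 8 − 7 = 1, and the invariant factors of ∂_1 are all 1, so H_0 = Z.
  H_1: rank ker ∂_1 − rank ∂_2 = (13 − 7) − 4 = 2, and the invariant factors of ∂_2 are all 1, so H_1 = Z^2.
  H_2: rank ker ∂_2 − rank ∂_3 = (4 − 4) − 0 = 0, and there is no ∂_3, so H_2 = 0.

As a check, the Euler characteristic is 8 − 13 + 4 = -1, which agrees with 1 − 2 + 0 = -1.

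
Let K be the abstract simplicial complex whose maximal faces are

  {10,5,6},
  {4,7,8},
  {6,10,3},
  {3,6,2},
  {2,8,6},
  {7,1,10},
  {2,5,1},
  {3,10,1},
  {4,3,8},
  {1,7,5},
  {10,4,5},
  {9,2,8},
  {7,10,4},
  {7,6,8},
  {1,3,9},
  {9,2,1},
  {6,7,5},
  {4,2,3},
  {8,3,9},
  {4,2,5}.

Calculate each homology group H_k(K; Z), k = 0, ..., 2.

H_0 ≅ Z,  H_1 ≅ Z ⊕ Z/2Z,  H_2 = 0.

Fix the vertex order 1 < 2 < 3 < 4 < 5 < 6 < 7 < 8 < 9 < 10 and write every simplex with vertices in increasing order. Then dim K = 2 and the simplices of K are:

  0-simplices (10): [1], [2], [3], [4], [5], [6], [7], [8], [9], [10]
  1-simplices (30): (30 of them)
  2-simplices (20): (20 of them)

Hence C_0 ≅ Z^10, C_1 ≅ Z^30, C_2 ≅ Z^20.

Boundary ∂_1: C_1 → C_0 is given by ∂[p,q] = [q] − [p]. For instance
  ∂[1,7] = [7] − [1].
As a 10×30 matrix over Z this has rank 9, with invariant factors (1,1,1,1,1,1,1,1,1).

Boundary ∂_2: C_2 → C_1 sends each 2-simplex [p,q,r] to [q,r] − [p,r] + [p,q]. For instance
  ∂[1,7,10] = [7,10] − [1,10] + [1,7],
  ∂[3,6,10] = [6,10] − [3,10] + [3,6].
As a 30×20 matrix over Z this has rank 20, with invariant factors (1,1,1,1,1,1,1,1,1,1,1,1,1,1,1,1,1,1,1,2).

Reading off H_k = ker ∂_k / im ∂_{k+1}:

  H_0: rank C_0 − rank ∂_1 = 10 − 9 = 1, and the invariant factors of ∂_1 are all 1, so H_0 ≅ Z.
  H_1: rank ker ∂_1 − rank ∂_2 = (30 − 9) − 20 = 1, and ∂_2 has invariant factor 2 > 1, so H_1 ≅ Z ⊕ Z/2Z.
  H_2: rank ker ∂_2 − rank ∂_3 = (20 − 20) − 0 = 0, and there is no ∂_3, so H_2 ≅ 0.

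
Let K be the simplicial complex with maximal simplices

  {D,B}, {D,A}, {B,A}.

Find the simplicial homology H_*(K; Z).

H_0 = Z,  H_1 = Z.

Take the total order A < B < D on the vertex set. Then K (dimension 1) consists of the simplices:

  0-simplices (3): A, B, D
  1-simplices (3): AB, AD, BD

so the chain groups are C_0 ≅ Z^3, C_1 ≅ Z^3.

The boundary map ∂_1: C_1 → C_0 sends each edge [p,q] (with p < q) to q − p.
The resulting 3×3 matrix has rank 2, and its Smith normal form has invariant factors (1,1).

From H_k ≅ ker(∂_k) / im(∂_{k+1}) we obtain:

  H_0: rank C_0 − rank ∂_1 = 3 − 2 = 1, and the invariant factors of ∂_1 are all 1, so H_0 = Z.
  H_1: rank ker ∂_1 − rank ∂_2 = (3 − 2) − 0 = 1, and there is no ∂_2, so H_1 = Z.

(K is a triangulation of the circle S^1.)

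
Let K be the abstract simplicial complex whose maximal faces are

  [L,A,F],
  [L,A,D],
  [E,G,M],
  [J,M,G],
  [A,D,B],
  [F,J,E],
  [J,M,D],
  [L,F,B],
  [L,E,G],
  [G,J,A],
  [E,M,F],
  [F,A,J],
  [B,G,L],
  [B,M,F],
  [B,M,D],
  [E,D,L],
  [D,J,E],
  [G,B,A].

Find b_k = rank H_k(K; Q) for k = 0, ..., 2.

We work with the vertex ordering A < B < D < E < F < G < J < L < M. The simplices of K, each written with vertices in increasing order, are:

  0-simplices (9): A, B, D, E, F, G, J, L, M
  1-simplices (27): AB, AD, AF, AG, AJ, AL, BD, BF, BG, BL, BM, DE, DJ, DL, DM, EF, EG, EJ, EL, EM, FJ, FL, FM, GJ, GL, GM, JM
  2-simplices (18): ABD, ABG, ADL, AFJ, AFL, AGJ, BDM, BFL, BFM, BGL, DEJ, DEL, DJM, EFJ, EFM, EGL, EGM, GJM

giving chain groups C_0 ≅ Z^9, C_1 ≅ Z^27, C_2 ≅ Z^18.

∂_1: C_1 → C_0 maps an edge to its endpoints' difference, ∂[p,q] = q − p.
The resulting 9×27 matrix has rank 8, and its Smith normal form has invariant factors (1,1,1,1,1,1,1,1).

∂_2: C_2 → C_1 sends each 2-simplex [p,q,r] to [q,r] − [p,r] + [p,q]. For instance
  ∂BDM = DM − BM + BD,
  ∂AFL = FL − AL + AF.
The 27×18 boundary matrix has rank 18 and Smith normal form diag(1,1,1,1,1,1,1,1,1,1,1,1,1,1,1,1,1,2).

Reading off H_k = ker ∂_k / im ∂_{k+1}:

  H_0: rank C_0 − rank ∂_1 = 9 − 8 = 1, and the invariant factors of ∂_1 are all 1, so H_0 = Z.
  H_1: rank ker ∂_1 − rank ∂_2 = (27 − 8) − 18 = 1, and ∂_2 has invariant factor 2 > 1, so H_1 = Z ⊕ Z_2.
  H_2: rank ker ∂_2 − rank ∂_3 = (18 − 18) − 0 = 0, and there is no ∂_3, so H_2 = 0.

(K is a triangulation of the Klein bottle.)

Hence the Betti numbers are b_0 = 1, b_1 = 1, b_2 = 0.

b_0 = 1, b_1 = 1, b_2 = 0.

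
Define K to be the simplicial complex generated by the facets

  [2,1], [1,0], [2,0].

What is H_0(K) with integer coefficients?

H_0 ≅ Z.

We work with the vertex ordering 0 < 1 < 2. The simplices of K, each written with vertices in increasing order, are:

  0-simplices (3): [0], [1], [2]
  1-simplices (3): [0,1], [0,2], [1,2]

giving chain groups C_0 ≅ Z^3, C_1 ≅ Z^3.

Boundary ∂_1: C_1 → C_0 is given by ∂[p,q] = [q] − [p]. For instance
  ∂[1,2] = [2] − [1].
As a 3×3 matrix over Z this has rank 2, with invariant factors (1,1).

Now H_k = ker ∂_k / im ∂_{k+1}, so:

  H_0: rank C_0 − rank ∂_1 = 3 − 2 = 1, and the invariant factors of ∂_1 are all 1, so H_0 = Z.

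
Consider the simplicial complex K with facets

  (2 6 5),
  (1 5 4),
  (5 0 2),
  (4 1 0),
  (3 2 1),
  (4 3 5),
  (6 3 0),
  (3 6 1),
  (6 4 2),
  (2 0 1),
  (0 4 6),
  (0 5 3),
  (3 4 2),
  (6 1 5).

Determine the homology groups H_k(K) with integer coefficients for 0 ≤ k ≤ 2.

H_0 = Z,  H_1 = Z^2,  H_2 = Z.

K has 7 vertices, 21 edges, 14 triangles.
rank ∂_0 = 0, rank ∂_1 = 6 ⇒ b_0 = 7 − 0 − 6 = 1; all invariant factors of ∂_1 are 1 so no torsion. So H_0 = Z.
rank ∂_1 = 6, rank ∂_2 = 13 ⇒ b_1 = 21 − 6 − 13 = 2; all invariant factors of ∂_2 are 1 so no torsion. So H_1 = Z^2.
rank ∂_2 = 13, rank ∂_3 = 0 ⇒ b_2 = 14 − 13 − 0 = 1. So H_2 = Z.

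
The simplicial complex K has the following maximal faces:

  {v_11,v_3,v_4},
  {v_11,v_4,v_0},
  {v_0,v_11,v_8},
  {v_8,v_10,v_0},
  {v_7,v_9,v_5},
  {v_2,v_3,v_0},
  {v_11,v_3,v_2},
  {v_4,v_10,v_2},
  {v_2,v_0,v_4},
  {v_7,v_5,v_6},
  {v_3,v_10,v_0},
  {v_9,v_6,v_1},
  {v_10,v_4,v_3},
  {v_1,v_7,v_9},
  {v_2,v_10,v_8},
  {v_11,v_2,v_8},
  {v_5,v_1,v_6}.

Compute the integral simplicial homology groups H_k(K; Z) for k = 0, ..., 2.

H_0 = Z^2,  H_1 = Z ⊕ Z/2Z,  H_2 = 0.

We work with the vertex ordering v_0 < v_1 < v_2 < v_3 < v_4 < v_5 < v_6 < v_7 < v_8 < v_9 < v_10 < v_11. The simplices of K, each written with vertices in increasing order, are:

  0-simplices (12): [v_0], [v_1], [v_2], [v_3], [v_4], [v_5], [v_6], [v_7], [v_8], [v_9], [v_10], [v_11]
  1-simplices (28): (28 of them)
  2-simplices (17): (17 of them)

giving chain groups C_0 ≅ Z^12, C_1 ≅ Z^28, C_2 ≅ Z^17.

The boundary map ∂_1: C_1 → C_0 is given by ∂[p,q] = [q] − [p]. For instance
  ∂[v_3,v_4] = [v_4] − [v_3].
This gives a 12×28 integer matrix of rank 10; reducing to Smith normal form yields diagonal entries (1,1,1,1,1,1,1,1,1,1).

∂_2: C_2 → C_1 acts by ∂[p,q,r] = [q,r] − [p,r] + [p,q]. For instance
  ∂[v_0,v_2,v_3] = [v_2,v_3] − [v_0,v_3] + [v_0,v_2],
  ∂[v_2,v_3,v_11] = [v_3,v_11] − [v_2,v_11] + [v_2,v_3].
The 28×17 boundary matrix has rank 17 and Smith normal form diag(1,1,1,1,1,1,1,1,1,1,1,1,1,1,1,1,2).

Computing H_k = (kernel of ∂_k) / (image of ∂_{k+1}):

  H_0: rank C_0 − rank ∂_1 = 12 − 10 = 2, and the invariant factors of ∂_1 are all 1, so H_0 ≅ Z^2.
  H_1: rank ker ∂_1 − rank ∂_2 = (28 − 10) − 17 = 1, and ∂_2 has invariant factor 2 > 1, so H_1 ≅ Z ⊕ Z/2Z.
  H_2: rank ker ∂_2 − rank ∂_3 = (17 − 17) − 0 = 0, and there is no ∂_3, so H_2 ≅ 0.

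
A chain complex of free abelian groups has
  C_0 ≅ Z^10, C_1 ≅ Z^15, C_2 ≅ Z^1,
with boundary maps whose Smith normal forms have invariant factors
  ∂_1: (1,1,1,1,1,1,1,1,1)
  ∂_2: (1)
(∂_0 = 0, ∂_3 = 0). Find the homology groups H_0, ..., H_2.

H_0 = Z,  H_1 = Z^5,  H_2 = 0.

H_0: b_0 = 10 − 0 − 9 = 1; torsion from ∂_1 factors > 1: none. So H_0 = Z.
H_1: b_1 = 15 − 9 − 1 = 5; torsion from ∂_2 factors > 1: none. So H_1 = Z^5.
H_2: b_2 = 1 − 1 − 0 = 0; torsion from ∂_3 factors > 1: none. So H_2 = 0.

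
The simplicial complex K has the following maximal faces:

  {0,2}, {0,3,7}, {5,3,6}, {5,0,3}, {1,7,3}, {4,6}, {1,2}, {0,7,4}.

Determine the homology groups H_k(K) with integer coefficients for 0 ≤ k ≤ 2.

H_0 = Z,  H_1 = Z^2,  H_2 = 0.

We work with the vertex ordering 0 < 1 < 2 < 3 < 4 < 5 < 6 < 7. The simplices of K, each written with vertices in increasing order, are:

  0-simplices (8): [0], [1], [2], [3], [4], [5], [6], [7]
  1-simplices (14): [0,2], [0,3], [0,4], [0,5], [0,7], [1,2], [1,3], [1,7], [3,5], [3,6], [3,7], [4,6], [4,7], [5,6]
  2-simplices (5): [0,3,5], [0,3,7], [0,4,7], [1,3,7], [3,5,6]

giving chain groups C_0 ≅ Z^8, C_1 ≅ Z^14, C_2 ≅ Z^5.

The boundary map ∂_1: C_1 → C_0 maps an edge to its endpoints' difference, ∂[p,q] = q − p. For instance
  ∂[4,7] = [7] − [4].
This gives a 8×14 integer matrix of rank 7; reducing to Smith normal form yields diagonal entries (1,1,1,1,1,1,1).

The boundary map ∂_2: C_2 → C_1 sends each 2-simplex [p,q,r] to [q,r] − [p,r] + [p,q]. For instance
  ∂[0,3,5] = [3,5] − [0,5] + [0,3],
  ∂[0,3,7] = [3,7] − [0,7] + [0,3].
The resulting 14×5 matrix has rank 5, and its Smith normal form has invariant factors (1,1,1,1,1).

From H_k ≅ ker(∂_k) / im(∂_{k+1}) we obtain:

  H_0: rank C_0 − rank ∂_1 = 8 − 7 = 1, and the invariant factors of ∂_1 are all 1, so H_0 = Z.
  H_1: rank ker ∂_1 − rank ∂_2 = (14 − 7) − 5 = 2, and the invariant factors of ∂_2 are all 1, so H_1 = Z^2.
  H_2: rank ker ∂_2 − rank ∂_3 = (5 − 5) − 0 = 0, and there is no ∂_3, so H_2 = 0.

As a check, the Euler characteristic is 8 − 14 + 5 = -1, which agrees with 1 − 2 + 0 = -1.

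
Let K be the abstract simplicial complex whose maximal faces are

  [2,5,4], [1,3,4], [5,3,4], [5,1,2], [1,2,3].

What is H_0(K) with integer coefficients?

H_0 = Z.

K has 5 vertices, 10 edges, 5 triangles.
rank ∂_0 = 0, rank ∂_1 = 4 ⇒ b_0 = 5 − 0 − 4 = 1; all invariant factors of ∂_1 are 1 so no torsion. So H_0 ≅ Z.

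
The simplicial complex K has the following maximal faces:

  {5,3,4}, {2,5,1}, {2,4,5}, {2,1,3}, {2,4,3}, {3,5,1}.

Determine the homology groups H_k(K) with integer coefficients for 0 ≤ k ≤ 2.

Order the vertices as 1 < 2 < 3 < 4 < 5. Listing each simplex with vertices in this order, K has dimension 2 with simplices:

  0-simplices (5): [1], [2], [3], [4], [5]
  1-simplices (9): [1,2], [1,3], [1,5], [2,3], [2,4], [2,5], [3,4], [3,5], [4,5]
  2-simplices (6): [1,2,3], [1,2,5], [1,3,5], [2,3,4], [2,4,5], [3,4,5]

Hence C_0 ≅ Z^5, C_1 ≅ Z^9, C_2 ≅ Z^6.

∂_1: C_1 → C_0 maps an edge to its endpoints' difference, ∂[p,q] = q − p. For instance
  ∂[2,3] = [3] − [2].
This gives a 5×9 integer matrix of rank 4; reducing to Smith normal form yields diagonal entries (1,1,1,1).

∂_2: C_2 → C_1 maps a triangle to the signed sum of its edges. For instance
  ∂[1,2,3] = [2,3] − [1,3] + [1,2],
  ∂[1,2,5] = [2,5] − [1,5] + [1,2].
This gives a 9×6 integer matrix of rank 5; reducing to Smith normal form yields diagonal entries (1,1,1,1,1).

Reading off H_k = ker ∂_k / im ∂_{k+1}:

  H_0: rank C_0 − rank ∂_1 = 5 − 4 = 1, and the invariant factors of ∂_1 are all 1, so H_0 = Z.
  H_1: rank ker ∂_1 − rank ∂_2 = (9 − 4) − 5 = 0, and the invariant factors of ∂_2 are all 1, so H_1 = 0.
  H_2: rank ker ∂_2 − rank ∂_3 = (6 − 5) − 0 = 1, and there is no ∂_3, so H_2 = Z.

As a check, the Euler characteristic is 5 − 9 + 6 = 2, which agrees with 1 − 0 + 1 = 2.

H_0 = Z,  H_1 = 0,  H_2 = Z.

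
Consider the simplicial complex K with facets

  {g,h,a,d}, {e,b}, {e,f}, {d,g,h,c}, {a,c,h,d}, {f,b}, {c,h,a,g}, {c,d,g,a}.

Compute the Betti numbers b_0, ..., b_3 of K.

b_0 = 2, b_1 = 1, b_2 = 0, b_3 = 1.

Fix the vertex order a < b < c < d < e < f < g < h and write every simplex with vertices in increasing order. Then dim K = 3 and the simplices of K are:

  0-simplices (8): a, b, c, d, e, f, g, h
  1-simplices (13): ac, ad, ag, ah, be, bf, cd, cg, ch, dg, dh, ef, gh
  2-simplices (10): acd, acg, ach, adg, adh, agh, cdg, cdh, cgh, dgh
  3-simplices (5): acdg, acdh, acgh, adgh, cdgh

Hence C_0 ≅ Z^8, C_1 ≅ Z^13, C_2 ≅ Z^10, C_3 ≅ Z^5.

Boundary ∂_1: C_1 → C_0 maps an edge to its endpoints' difference, ∂[p,q] = q − p.
The 8×13 boundary matrix has rank 6 and Smith normal form diag(1,1,1,1,1,1).

Boundary ∂_2: C_2 → C_1 maps a triangle to the signed sum of its edges. For instance
  ∂agh = gh − ah + ag,
  ∂acg = cg − ag + ac.
This gives a 13×10 integer matrix of rank 6; reducing to Smith normal form yields diagonal entries (1,1,1,1,1,1).

The boundary map ∂_3: C_3 → C_2 sends each 3-simplex σ to the alternating sum Σ_i (−1)^i (σ with its i-th vertex removed). For instance
  ∂acdh = cdh − adh + ach − acd,
  ∂acgh = cgh − agh + ach − acg.
The resulting 10×5 matrix has rank 4, and its Smith normal form has invariant factors (1,1,1,1).

Now H_k = ker ∂_k / im ∂_{k+1}, so:

  H_0: rank C_0 − rank ∂_1 = 8 − 6 = 2, and the invariant factors of ∂_1 are all 1, so H_0 ≅ Z^2.
  H_1: rank ker ∂_1 − rank ∂_2 = (13 − 6) − 6 = 1, and the invariant factors of ∂_2 are all 1, so H_1 ≅ Z.
  H_2: rank ker ∂_2 − rank ∂_3 = (10 − 6) − 4 = 0, and the invariant factors of ∂_3 are all 1, so H_2 ≅ 0.
  H_3: rank ker ∂_3 − rank ∂_4 = (5 − 4) − 0 = 1, and there is no ∂_4, so H_3 ≅ Z.

(K is a triangulation of the disjoint union of the circle S^1 and the 3-sphere S^3.)

Hence the Betti numbers are b_0 = 2, b_1 = 1, b_2 = 0, b_3 = 1.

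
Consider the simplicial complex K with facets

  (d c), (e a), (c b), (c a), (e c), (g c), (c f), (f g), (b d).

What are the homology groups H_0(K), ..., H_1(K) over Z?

H_0 ≅ Z,  H_1 ≅ Z^3.

Fix the vertex order a < b < c < d < e < f < g and write every simplex with vertices in increasing order. Then dim K = 1 and the simplices of K are:

  0-simplices (7): a, b, c, d, e, f, g
  1-simplices (9): ac, ae, bc, bd, cd, ce, cf, cg, fg

giving chain groups C_0 ≅ Z^7, C_1 ≅ Z^9.

∂_1: C_1 → C_0 maps an edge to its endpoints' difference, ∂[p,q] = q − p.
As a 7×9 matrix over Z this has rank 6, with invariant factors (1,1,1,1,1,1).

Computing H_k = (kernel of ∂_k) / (image of ∂_{k+1}):

  H_0: rank C_0 − rank ∂_1 = 7 − 6 = 1, and the invariant factors of ∂_1 are all 1, so H_0 = Z.
  H_1: rank ker ∂_1 − rank ∂_2 = (9 − 6) − 0 = 3, and there is no ∂_2, so H_1 = Z^3.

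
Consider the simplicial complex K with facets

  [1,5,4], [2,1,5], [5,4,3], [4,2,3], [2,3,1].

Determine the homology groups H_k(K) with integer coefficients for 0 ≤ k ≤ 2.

H_0 ≅ Z,  H_1 ≅ Z,  H_2 = 0.

K has 5 vertices, 10 edges, 5 triangles.
rank ∂_0 = 0, rank ∂_1 = 4 ⇒ b_0 = 5 − 0 − 4 = 1; all invariant factors of ∂_1 are 1 so no torsion. So H_0 = Z.
rank ∂_1 = 4, rank ∂_2 = 5 ⇒ b_1 = 10 − 4 − 5 = 1; all invariant factors of ∂_2 are 1 so no torsion. So H_1 = Z.
rank ∂_2 = 5, rank ∂_3 = 0 ⇒ b_2 = 5 − 5 − 0 = 0. So H_2 = 0.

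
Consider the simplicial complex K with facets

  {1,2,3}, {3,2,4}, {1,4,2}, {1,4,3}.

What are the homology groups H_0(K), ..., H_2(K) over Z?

H_0 ≅ Z,  H_1 = 0,  H_2 ≅ Z.

Take the total order 1 < 2 < 3 < 4 on the vertex set. Then K (dimension 2) consists of the simplices:

  0-simplices (4): [1], [2], [3], [4]
  1-simplices (6): [1,2], [1,3], [1,4], [2,3], [2,4], [3,4]
  2-simplices (4): [1,2,3], [1,2,4], [1,3,4], [2,3,4]

so the chain groups are C_0 ≅ Z^4, C_1 ≅ Z^6, C_2 ≅ Z^4.

∂_1: C_1 → C_0 sends each edge [p,q] (with p < q) to q − p.
The resulting 4×6 matrix has rank 3, and its Smith normal form has invariant factors (1,1,1).

The boundary map ∂_2: C_2 → C_1 acts by ∂[p,q,r] = [q,r] − [p,r] + [p,q]. For instance
  ∂[2,3,4] = [3,4] − [2,4] + [2,3],
  ∂[1,3,4] = [3,4] − [1,4] + [1,3].
The 6×4 boundary matrix has rank 3 and Smith normal form diag(1,1,1).

From H_k ≅ ker(∂_k) / im(∂_{k+1}) we obtain:

  H_0: rank C_0 − rank ∂_1 = 4 − 3 = 1, and the invariant factors of ∂_1 are all 1, so H_0 = Z.
  H_1: rank ker ∂_1 − rank ∂_2 = (6 − 3) − 3 = 0, and the invariant factors of ∂_2 are all 1, so H_1 = 0.
  H_2: rank ker ∂_2 − rank ∂_3 = (4 − 3) − 0 = 1, and there is no ∂_3, so H_2 = Z.

As a check, the Euler characteristic is 4 − 6 + 4 = 2, which agrees with 1 − 0 + 1 = 2.
(K is a triangulation of the 2-sphere S^2.)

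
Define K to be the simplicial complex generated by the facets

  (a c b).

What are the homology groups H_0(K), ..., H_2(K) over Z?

Take the total order a < b < c on the vertex set. Then K (dimension 2) consists of the simplices:

  0-simplices (3): a, b, c
  1-simplices (3): ab, ac, bc
  2-simplices (1): abc

so the chain groups are C_0 ≅ Z^3, C_1 ≅ Z^3, C_2 ≅ Z^1.

The boundary map ∂_1: C_1 → C_0 maps an edge to its endpoints' difference, ∂[p,q] = q − p. For instance
  ∂ac = c − a.
This gives a 3×3 integer matrix of rank 2; reducing to Smith normal form yields diagonal entries (1,1).

∂_2: C_2 → C_1 sends each 2-simplex [p,q,r] to [q,r] − [p,r] + [p,q]. For instance
  ∂abc = bc − ac + ab.
This gives a 3×1 integer matrix of rank 1; reducing to Smith normal form yields diagonal entries (1).

Now H_k = ker ∂_k / im ∂_{k+1}, so:

  H_0: rank C_0 − rank ∂_1 = 3 − 2 = 1, and the invariant factors of ∂_1 are all 1, so H_0 ≅ Z.
  H_1: rank ker ∂_1 − rank ∂_2 = (3 − 2) − 1 = 0, and the invariant factors of ∂_2 are all 1, so H_1 ≅ 0.
  H_2: rank ker ∂_2 − rank ∂_3 = (1 − 1) − 0 = 0, and there is no ∂_3, so H_2 ≅ 0.

H_0 ≅ Z,  H_1 = 0,  H_2 = 0.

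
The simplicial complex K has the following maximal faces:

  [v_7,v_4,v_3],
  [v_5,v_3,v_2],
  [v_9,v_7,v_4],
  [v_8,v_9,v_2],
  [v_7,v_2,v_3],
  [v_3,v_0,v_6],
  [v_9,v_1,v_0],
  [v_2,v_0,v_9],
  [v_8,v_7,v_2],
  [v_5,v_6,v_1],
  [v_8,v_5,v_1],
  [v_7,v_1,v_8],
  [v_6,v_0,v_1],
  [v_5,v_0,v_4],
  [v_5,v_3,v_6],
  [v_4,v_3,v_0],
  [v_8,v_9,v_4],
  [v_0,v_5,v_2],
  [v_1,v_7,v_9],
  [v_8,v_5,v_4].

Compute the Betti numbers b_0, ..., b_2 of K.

b_0 = 1, b_1 = 1, b_2 = 0.

Order the vertices as v_0 < v_1 < v_2 < v_3 < v_4 < v_5 < v_6 < v_7 < v_8 < v_9. Listing each simplex with vertices in this order, K has dimension 2 with simplices:

  0-simplices (10): [v_0], [v_1], [v_2], [v_3], [v_4], [v_5], [v_6], [v_7], [v_8], [v_9]
  1-simplices (30): (30 of them)
  2-simplices (20): (20 of them)

giving chain groups C_0 ≅ Z^10, C_1 ≅ Z^30, C_2 ≅ Z^20.

∂_1: C_1 → C_0 maps an edge to its endpoints' difference, ∂[p,q] = q − p. For instance
  ∂[v_5,v_8] = [v_8] − [v_5].
The 10×30 boundary matrix has rank 9 and Smith normal form diag(1,1,1,1,1,1,1,1,1).

∂_2: C_2 → C_1 sends each 2-simplex [p,q,r] to [q,r] − [p,r] + [p,q]. For instance
  ∂[v_0,v_2,v_9] = [v_2,v_9] − [v_0,v_9] + [v_0,v_2],
  ∂[v_1,v_5,v_6] = [v_5,v_6] − [v_1,v_6] + [v_1,v_5].
The 30×20 boundary matrix has rank 20 and Smith normal form diag(1,1,1,1,1,1,1,1,1,1,1,1,1,1,1,1,1,1,1,2).

Reading off H_k = ker ∂_k / im ∂_{k+1}:

  H_0: rank C_0 − rank ∂_1 = 10 − 9 = 1, and the invariant factors of ∂_1 are all 1, so H_0 ≅ Z.
  H_1: rank ker ∂_1 − rank ∂_2 = (30 − 9) − 20 = 1, and ∂_2 has invariant factor 2 > 1, so H_1 ≅ Z ⊕ Z/2.
  H_2: rank ker ∂_2 − rank ∂_3 = (20 − 20) − 0 = 0, and there is no ∂_3, so H_2 ≅ 0.

(K is a triangulation of the Klein bottle.)

Hence the Betti numbers are b_0 = 1, b_1 = 1, b_2 = 0.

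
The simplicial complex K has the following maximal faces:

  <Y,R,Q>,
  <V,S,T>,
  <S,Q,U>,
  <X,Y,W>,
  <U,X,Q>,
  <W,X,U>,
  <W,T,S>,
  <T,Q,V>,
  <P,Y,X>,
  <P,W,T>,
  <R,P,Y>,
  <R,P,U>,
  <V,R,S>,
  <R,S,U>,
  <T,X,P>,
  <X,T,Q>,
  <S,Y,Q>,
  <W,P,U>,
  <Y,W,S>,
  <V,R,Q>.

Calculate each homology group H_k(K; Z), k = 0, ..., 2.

Fix the vertex order P < Q < R < S < T < U < V < W < X < Y and write every simplex with vertices in increasing order. Then dim K = 2 and the simplices of K are:

  0-simplices (10): P, Q, R, S, T, U, V, W, X, Y
  1-simplices (30): PR, PT, PU, PW, PX, PY, QR, QS, QT, QU, QV, QX, QY, RS, RU, RV, RY, ST, SU, SV, SW, SY, TV, TW, TX, UW, UX, WX, WY, XY
  2-simplices (20): PRU, PRY, PTW, PTX, PUW, PXY, QRV, QRY, QSU, QSY, QTV, QTX, QUX, RSU, RSV, STV, STW, SWY, UWX, WXY

so the chain groups are C_0 ≅ Z^10, C_1 ≅ Z^30, C_2 ≅ Z^20.

Boundary ∂_1: C_1 → C_0 is given by ∂[p,q] = [q] − [p]. For instance
  ∂PX = X − P.
As a 10×30 matrix over Z this has rank 9, with invariant factors (1,1,1,1,1,1,1,1,1).

Boundary ∂_2: C_2 → C_1 sends each 2-simplex [p,q,r] to [q,r] − [p,r] + [p,q]. For instance
  ∂UWX = WX − UX + UW,
  ∂PRU = RU − PU + PR.
As a 30×20 matrix over Z this has rank 20, with invariant factors (1,1,1,1,1,1,1,1,1,1,1,1,1,1,1,1,1,1,1,2).

From H_k ≅ ker(∂_k) / im(∂_{k+1}) we obtain:

  H_0: rank C_0 − rank ∂_1 = 10 − 9 = 1, and the invariant factors of ∂_1 are all 1, so H_0 = Z.
  H_1: rank ker ∂_1 − rank ∂_2 = (30 − 9) − 20 = 1, and ∂_2 has invariant factor 2 > 1, so H_1 = Z ⊕ Z/2.
  H_2: rank ker ∂_2 − rank ∂_3 = (20 − 20) − 0 = 0, and there is no ∂_3, so H_2 = 0.

(K is a triangulation of the Klein bottle.)

H_0 = Z,  H_1 = Z ⊕ Z/2,  H_2 = 0.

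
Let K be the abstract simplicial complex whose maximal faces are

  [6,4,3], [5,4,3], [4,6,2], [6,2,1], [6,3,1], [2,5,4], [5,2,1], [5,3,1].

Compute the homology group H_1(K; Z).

H_1 ≅ 0.

Take the total order 1 < 2 < 3 < 4 < 5 < 6 on the vertex set. Then K (dimension 2) consists of the simplices:

  0-simplices (6): [1], [2], [3], [4], [5], [6]
  1-simplices (12): [1,2], [1,3], [1,5], [1,6], [2,4], [2,5], [2,6], [3,4], [3,5], [3,6], [4,5], [4,6]
  2-simplices (8): [1,2,5], [1,2,6], [1,3,5], [1,3,6], [2,4,5], [2,4,6], [3,4,5], [3,4,6]

Hence C_0 ≅ Z^6, C_1 ≅ Z^12, C_2 ≅ Z^8.

Boundary ∂_1: C_1 → C_0 maps an edge to its endpoints' difference, ∂[p,q] = q − p. For instance
  ∂[1,5] = [5] − [1].
The 6×12 boundary matrix has rank 5 and Smith normal form diag(1,1,1,1,1).

∂_2: C_2 → C_1 maps a triangle to the signed sum of its edges. For instance
  ∂[1,2,6] = [2,6] − [1,6] + [1,2],
  ∂[2,4,5] = [4,5] − [2,5] + [2,4].
This gives a 12×8 integer matrix of rank 7; reducing to Smith normal form yields diagonal entries (1,1,1,1,1,1,1).

Reading off H_k = ker ∂_k / im ∂_{k+1}:

  H_1: rank ker ∂_1 − rank ∂_2 = (12 − 5) − 7 = 0, and the invariant factors of ∂_2 are all 1, so H_1 ≅ 0.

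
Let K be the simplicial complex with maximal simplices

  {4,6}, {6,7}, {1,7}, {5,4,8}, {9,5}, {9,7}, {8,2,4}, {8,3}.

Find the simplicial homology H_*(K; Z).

Take the total order 1 < 2 < 3 < 4 < 5 < 6 < 7 < 8 < 9 on the vertex set. Then K (dimension 2) consists of the simplices:

  0-simplices (9): [1], [2], [3], [4], [5], [6], [7], [8], [9]
  1-simplices (11): [1,7], [2,4], [2,8], [3,8], [4,5], [4,6], [4,8], [5,8], [5,9], [6,7], [7,9]
  2-simplices (2): [2,4,8], [4,5,8]

giving chain groups C_0 ≅ Z^9, C_1 ≅ Z^11, C_2 ≅ Z^2.

Boundary ∂_1: C_1 → C_0 sends each edge [p,q] (with p < q) to q − p.
This gives a 9×11 integer matrix of rank 8; reducing to Smith normal form yields diagonal entries (1,1,1,1,1,1,1,1).

Boundary ∂_2: C_2 → C_1 sends each 2-simplex [p,q,r] to [q,r] − [p,r] + [p,q]. For instance
  ∂[4,5,8] = [5,8] − [4,8] + [4,5],
  ∂[2,4,8] = [4,8] − [2,8] + [2,4].
As a 11×2 matrix over Z this has rank 2, with invariant factors (1,1).

Now H_k = ker ∂_k / im ∂_{k+1}, so:

  H_0: rank C_0 − rank ∂_1 = 9 − 8 = 1, and the invariant factors of ∂_1 are all 1, so H_0 = Z.
  H_1: rank ker ∂_1 − rank ∂_2 = (11 − 8) − 2 = 1, and the invariant factors of ∂_2 are all 1, so H_1 = Z.
  H_2: rank ker ∂_2 − rank ∂_3 = (2 − 2) − 0 = 0, and there is no ∂_3, so H_2 = 0.

H_0 ≅ Z,  H_1 ≅ Z,  H_2 = 0.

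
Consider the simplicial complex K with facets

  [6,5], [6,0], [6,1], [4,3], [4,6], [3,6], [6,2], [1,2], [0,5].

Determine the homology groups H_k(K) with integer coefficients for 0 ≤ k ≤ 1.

Order the vertices as 0 < 1 < 2 < 3 < 4 < 5 < 6. Listing each simplex with vertices in this order, K has dimension 1 with simplices:

  0-simplices (7): [0], [1], [2], [3], [4], [5], [6]
  1-simplices (9): [0,5], [0,6], [1,2], [1,6], [2,6], [3,4], [3,6], [4,6], [5,6]

Hence C_0 ≅ Z^7, C_1 ≅ Z^9.

The boundary map ∂_1: C_1 → C_0 maps an edge to its endpoints' difference, ∂[p,q] = q − p.
The resulting 7×9 matrix has rank 6, and its Smith normal form has invariant factors (1,1,1,1,1,1).

Now H_k = ker ∂_k / im ∂_{k+1}, so:

  H_0: rank C_0 − rank ∂_1 = 7 − 6 = 1, and the invariant factors of ∂_1 are all 1, so H_0 = Z.
  H_1: rank ker ∂_1 − rank ∂_2 = (9 − 6) − 0 = 3, and there is no ∂_2, so H_1 = Z^3.

As a check, the Euler characteristic is 7 − 9 = -2, which agrees with 1 − 3 = -2.
(K is a triangulation of a wedge of 3 circles.)

H_0 ≅ Z,  H_1 ≅ Z^3.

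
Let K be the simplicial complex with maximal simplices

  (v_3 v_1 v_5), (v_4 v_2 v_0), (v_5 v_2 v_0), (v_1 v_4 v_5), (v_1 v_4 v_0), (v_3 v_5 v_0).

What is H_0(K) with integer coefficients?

H_0 = Z.

Take the total order v_0 < v_1 < v_2 < v_3 < v_4 < v_5 on the vertex set. Then K (dimension 2) consists of the simplices:

  0-simplices (6): [v_0], [v_1], [v_2], [v_3], [v_4], [v_5]
  1-simplices (12): [v_0,v_1], [v_0,v_2], [v_0,v_3], [v_0,v_4], [v_0,v_5], [v_1,v_3], [v_1,v_4], [v_1,v_5], [v_2,v_4], [v_2,v_5], [v_3,v_5], [v_4,v_5]
  2-simplices (6): [v_0,v_1,v_4], [v_0,v_2,v_4], [v_0,v_2,v_5], [v_0,v_3,v_5], [v_1,v_3,v_5], [v_1,v_4,v_5]

giving chain groups C_0 ≅ Z^6, C_1 ≅ Z^12, C_2 ≅ Z^6.

Boundary ∂_1: C_1 → C_0 is given by ∂[p,q] = [q] − [p]. For instance
  ∂[v_0,v_4] = [v_4] − [v_0].
The resulting 6×12 matrix has rank 5, and its Smith normal form has invariant factors (1,1,1,1,1).

The boundary map ∂_2: C_2 → C_1 maps a triangle to the signed sum of its edges. For instance
  ∂[v_0,v_2,v_5] = [v_2,v_5] − [v_0,v_5] + [v_0,v_2],
  ∂[v_0,v_2,v_4] = [v_2,v_4] − [v_0,v_4] + [v_0,v_2].
The resulting 12×6 matrix has rank 6, and its Smith normal form has invariant factors (1,1,1,1,1,1).

Now H_k = ker ∂_k / im ∂_{k+1}, so:

  H_0: rank C_0 − rank ∂_1 = 6 − 5 = 1, and the invariant factors of ∂_1 are all 1, so H_0 = Z.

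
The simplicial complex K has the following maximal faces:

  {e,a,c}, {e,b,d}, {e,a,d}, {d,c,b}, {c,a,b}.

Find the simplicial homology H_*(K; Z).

H_0 ≅ Z,  H_1 ≅ Z,  H_2 = 0.

K has 5 vertices, 10 edges, 5 triangles.
rank ∂_0 = 0, rank ∂_1 = 4 ⇒ b_0 = 5 − 0 − 4 = 1; all invariant factors of ∂_1 are 1 so no torsion. So H_0 ≅ Z.
rank ∂_1 = 4, rank ∂_2 = 5 ⇒ b_1 = 10 − 4 − 5 = 1; all invariant factors of ∂_2 are 1 so no torsion. So H_1 ≅ Z.
rank ∂_2 = 5, rank ∂_3 = 0 ⇒ b_2 = 5 − 5 − 0 = 0. So H_2 ≅ 0.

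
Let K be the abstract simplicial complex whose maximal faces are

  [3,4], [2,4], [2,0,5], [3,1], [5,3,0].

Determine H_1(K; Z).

H_1 ≅ Z.

Take the total order 0 < 1 < 2 < 3 < 4 < 5 on the vertex set. Then K (dimension 2) consists of the simplices:

  0-simplices (6): [0], [1], [2], [3], [4], [5]
  1-simplices (8): [0,2], [0,3], [0,5], [1,3], [2,4], [2,5], [3,4], [3,5]
  2-simplices (2): [0,2,5], [0,3,5]

Hence C_0 ≅ Z^6, C_1 ≅ Z^8, C_2 ≅ Z^2.

The boundary map ∂_1: C_1 → C_0 is given by ∂[p,q] = [q] − [p]. For instance
  ∂[2,4] = [4] − [2].
As a 6×8 matrix over Z this has rank 5, with invariant factors (1,1,1,1,1).

∂_2: C_2 → C_1 sends each 2-simplex [p,q,r] to [q,r] − [p,r] + [p,q]. For instance
  ∂[0,3,5] = [3,5] − [0,5] + [0,3],
  ∂[0,2,5] = [2,5] − [0,5] + [0,2].
The 8×2 boundary matrix has rank 2 and Smith normal form diag(1,1).

Computing H_k = (kernel of ∂_k) / (image of ∂_{k+1}):

  H_1: rank ker ∂_1 − rank ∂_2 = (8 − 5) − 2 = 1, and the invariant factors of ∂_2 are all 1, so H_1 ≅ Z.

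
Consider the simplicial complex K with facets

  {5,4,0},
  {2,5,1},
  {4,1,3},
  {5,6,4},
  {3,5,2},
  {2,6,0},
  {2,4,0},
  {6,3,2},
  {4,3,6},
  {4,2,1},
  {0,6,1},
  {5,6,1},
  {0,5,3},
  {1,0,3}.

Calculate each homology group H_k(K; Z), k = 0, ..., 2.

K has 7 vertices, 21 edges, 14 triangles.
rank ∂_0 = 0, rank ∂_1 = 6 ⇒ b_0 = 7 − 0 − 6 = 1; all invariant factors of ∂_1 are 1 so no torsion. So H_0 ≅ Z.
rank ∂_1 = 6, rank ∂_2 = 13 ⇒ b_1 = 21 − 6 − 13 = 2; all invariant factors of ∂_2 are 1 so no torsion. So H_1 ≅ Z^2.
rank ∂_2 = 13, rank ∂_3 = 0 ⇒ b_2 = 14 − 13 − 0 = 1. So H_2 ≅ Z.

H_0 = Z,  H_1 = Z^2,  H_2 = Z.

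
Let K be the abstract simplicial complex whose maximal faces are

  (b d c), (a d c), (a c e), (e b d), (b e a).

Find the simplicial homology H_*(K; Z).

H_0 = Z,  H_1 = Z,  H_2 = 0.

We work with the vertex ordering a < b < c < d < e. The simplices of K, each written with vertices in increasing order, are:

  0-simplices (5): a, b, c, d, e
  1-simplices (10): ab, ac, ad, ae, bc, bd, be, cd, ce, de
  2-simplices (5): abe, acd, ace, bcd, bde

so the chain groups are C_0 ≅ Z^5, C_1 ≅ Z^10, C_2 ≅ Z^5.

The boundary map ∂_1: C_1 → C_0 sends each edge [p,q] (with p < q) to q − p. For instance
  ∂ab = b − a.
This gives a 5×10 integer matrix of rank 4; reducing to Smith normal form yields diagonal entries (1,1,1,1).

Boundary ∂_2: C_2 → C_1 maps a triangle to the signed sum of its edges. For instance
  ∂acd = cd − ad + ac,
  ∂abe = be − ae + ab.
The resulting 10×5 matrix has rank 5, and its Smith normal form has invariant factors (1,1,1,1,1).

Computing H_k = (kernel of ∂_k) / (image of ∂_{k+1}):

  H_0: rank C_0 − rank ∂_1 = 5 − 4 = 1, and the invariant factors of ∂_1 are all 1, so H_0 ≅ Z.
  H_1: rank ker ∂_1 − rank ∂_2 = (10 − 4) − 5 = 1, and the invariant factors of ∂_2 are all 1, so H_1 ≅ Z.
  H_2: rank ker ∂_2 − rank ∂_3 = (5 − 5) − 0 = 0, and there is no ∂_3, so H_2 ≅ 0.

As a check, the Euler characteristic is 5 − 10 + 5 = 0, which agrees with 1 − 1 + 0 = 0.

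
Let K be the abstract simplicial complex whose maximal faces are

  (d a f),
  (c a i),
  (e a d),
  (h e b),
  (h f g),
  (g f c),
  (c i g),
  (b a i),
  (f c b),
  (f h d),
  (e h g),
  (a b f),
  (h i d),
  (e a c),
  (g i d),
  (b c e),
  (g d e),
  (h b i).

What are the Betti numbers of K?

K has 9 vertices, 27 edges, 18 triangles.
rank ∂_0 = 0, rank ∂_1 = 8 ⇒ b_0 = 9 − 0 − 8 = 1; all invariant factors of ∂_1 are 1 so no torsion. So H_0 = Z.
rank ∂_1 = 8, rank ∂_2 = 18 ⇒ b_1 = 27 − 8 − 18 = 1; ∂_2 has invariant factor(s) [2] giving torsion. So H_1 = Z ⊕ Z/2Z.
rank ∂_2 = 18, rank ∂_3 = 0 ⇒ b_2 = 18 − 18 − 0 = 0. So H_2 = 0.

b_0 = 1, b_1 = 1, b_2 = 0.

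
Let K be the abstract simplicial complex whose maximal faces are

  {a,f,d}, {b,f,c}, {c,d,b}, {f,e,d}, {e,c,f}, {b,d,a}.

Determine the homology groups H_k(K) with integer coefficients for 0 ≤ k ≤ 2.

Take the total order a < b < c < d < e < f on the vertex set. Then K (dimension 2) consists of the simplices:

  0-simplices (6): a, b, c, d, e, f
  1-simplices (12): ab, ad, af, bc, bd, bf, cd, ce, cf, de, df, ef
  2-simplices (6): abd, adf, bcd, bcf, cef, def

Hence C_0 ≅ Z^6, C_1 ≅ Z^12, C_2 ≅ Z^6.

Boundary ∂_1: C_1 → C_0 maps an edge to its endpoints' difference, ∂[p,q] = q − p. For instance
  ∂ad = d − a.
This gives a 6×12 integer matrix of rank 5; reducing to Smith normal form yields diagonal entries (1,1,1,1,1).

The boundary map ∂_2: C_2 → C_1 maps a triangle to the signed sum of its edges. For instance
  ∂adf = df − af + ad,
  ∂cef = ef − cf + ce.
The 12×6 boundary matrix has rank 6 and Smith normal form diag(1,1,1,1,1,1).

From H_k ≅ ker(∂_k) / im(∂_{k+1}) we obtain:

  H_0: rank C_0 − rank ∂_1 = 6 − 5 = 1, and the invariant factors of ∂_1 are all 1, so H_0 = Z.
  H_1: rank ker ∂_1 − rank ∂_2 = (12 − 5) − 6 = 1, and the invariant factors of ∂_2 are all 1, so H_1 = Z.
  H_2: rank ker ∂_2 − rank ∂_3 = (6 − 6) − 0 = 0, and there is no ∂_3, so H_2 = 0.

H_0 = Z,  H_1 = Z,  H_2 = 0.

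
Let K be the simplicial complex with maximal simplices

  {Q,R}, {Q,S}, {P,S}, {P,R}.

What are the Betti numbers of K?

Take the total order P < Q < R < S on the vertex set. Then K (dimension 1) consists of the simplices:

  0-simplices (4): P, Q, R, S
  1-simplices (4): PR, PS, QR, QS

Hence C_0 ≅ Z^4, C_1 ≅ Z^4.

Boundary ∂_1: C_1 → C_0 maps an edge to its endpoints' difference, ∂[p,q] = q − p. For instance
  ∂QS = S − Q.
The resulting 4×4 matrix has rank 3, and its Smith normal form has invariant factors (1,1,1).

Reading off H_k = ker ∂_k / im ∂_{k+1}:

  H_0: rank C_0 − rank ∂_1 = 4 − 3 = 1, and the invariant factors of ∂_1 are all 1, so H_0 ≅ Z.
  H_1: rank ker ∂_1 − rank ∂_2 = (4 − 3) − 0 = 1, and there is no ∂_2, so H_1 ≅ Z.

As a check, the Euler characteristic is 4 − 4 = 0, which agrees with 1 − 1 = 0.
(K is a triangulation of the circle S^1.)

Hence the Betti numbers are b_0 = 1, b_1 = 1.

b_0 = 1, b_1 = 1.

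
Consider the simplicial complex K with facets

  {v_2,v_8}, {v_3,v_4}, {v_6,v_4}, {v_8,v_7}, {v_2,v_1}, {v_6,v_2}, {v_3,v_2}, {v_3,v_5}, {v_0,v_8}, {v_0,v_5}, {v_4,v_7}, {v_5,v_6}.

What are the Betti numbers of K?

b_0 = 1, b_1 = 4.

K has 9 vertices, 12 edges.
rank ∂_0 = 0, rank ∂_1 = 8 ⇒ b_0 = 9 − 0 − 8 = 1; all invariant factors of ∂_1 are 1 so no torsion. So H_0 ≅ Z.
rank ∂_1 = 8, rank ∂_2 = 0 ⇒ b_1 = 12 − 8 − 0 = 4. So H_1 ≅ Z^4.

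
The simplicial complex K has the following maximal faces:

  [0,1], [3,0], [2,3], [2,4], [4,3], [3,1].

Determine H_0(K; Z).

H_0 = Z.

Order the vertices as 0 < 1 < 2 < 3 < 4. Listing each simplex with vertices in this order, K has dimension 1 with simplices:

  0-simplices (5): [0], [1], [2], [3], [4]
  1-simplices (6): [0,1], [0,3], [1,3], [2,3], [2,4], [3,4]

Hence C_0 ≅ Z^5, C_1 ≅ Z^6.

Boundary ∂_1: C_1 → C_0 is given by ∂[p,q] = [q] − [p]. For instance
  ∂[1,3] = [3] − [1].
The 5×6 boundary matrix has rank 4 and Smith normal form diag(1,1,1,1).

Computing H_k = (kernel of ∂_k) / (image of ∂_{k+1}):

  H_0: rank C_0 − rank ∂_1 = 5 − 4 = 1, and the invariant factors of ∂_1 are all 1, so H_0 = Z.

(K is a triangulation of a wedge of 2 circles.)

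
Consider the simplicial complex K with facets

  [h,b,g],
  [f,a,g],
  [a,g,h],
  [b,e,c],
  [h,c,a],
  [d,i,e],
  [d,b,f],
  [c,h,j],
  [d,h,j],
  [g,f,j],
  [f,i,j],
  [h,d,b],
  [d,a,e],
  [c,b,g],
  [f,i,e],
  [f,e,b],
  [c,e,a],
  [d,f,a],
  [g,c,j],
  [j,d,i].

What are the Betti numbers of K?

b_0 = 1, b_1 = 1, b_2 = 0.

Take the total order a < b < c < d < e < f < g < h < i < j on the vertex set. Then K (dimension 2) consists of the simplices:

  0-simplices (10): a, b, c, d, e, f, g, h, i, j
  1-simplices (30): ac, ad, ae, af, ag, ah, bc, bd, be, bf, bg, bh, ce, cg, ch, cj, de, df, dh, di, dj, ef, ei, fg, fi, fj, gh, gj, hj, ij
  2-simplices (20): ace, ach, ade, adf, afg, agh, bce, bcg, bdf, bdh, bef, bgh, cgj, chj, dei, dhj, dij, efi, fgj, fij

so the chain groups are C_0 ≅ Z^10, C_1 ≅ Z^30, C_2 ≅ Z^20.

∂_1: C_1 → C_0 maps an edge to its endpoints' difference, ∂[p,q] = q − p.
The resulting 10×30 matrix has rank 9, and its Smith normal form has invariant factors (1,1,1,1,1,1,1,1,1).

The boundary map ∂_2: C_2 → C_1 maps a triangle to the signed sum of its edges. For instance
  ∂fij = ij − fj + fi,
  ∂cgj = gj − cj + cg.
This gives a 30×20 integer matrix of rank 20; reducing to Smith normal form yields diagonal entries (1,1,1,1,1,1,1,1,1,1,1,1,1,1,1,1,1,1,1,2).

Computing H_k = (kernel of ∂_k) / (image of ∂_{k+1}):

  H_0: rank C_0 − rank ∂_1 = 10 − 9 = 1, and the invariant factors of ∂_1 are all 1, so H_0 = Z.
  H_1: rank ker ∂_1 − rank ∂_2 = (30 − 9) − 20 = 1, and ∂_2 has invariant factor 2 > 1, so H_1 = Z ⊕ Z/2Z.
  H_2: rank ker ∂_2 − rank ∂_3 = (20 − 20) − 0 = 0, and there is no ∂_3, so H_2 = 0.

Hence the Betti numbers are b_0 = 1, b_1 = 1, b_2 = 0.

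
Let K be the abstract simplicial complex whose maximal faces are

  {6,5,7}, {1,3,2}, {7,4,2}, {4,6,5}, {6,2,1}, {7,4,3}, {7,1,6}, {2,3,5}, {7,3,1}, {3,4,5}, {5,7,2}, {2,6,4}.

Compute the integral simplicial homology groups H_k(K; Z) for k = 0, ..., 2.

Take the total order 1 < 2 < 3 < 4 < 5 < 6 < 7 on the vertex set. Then K (dimension 2) consists of the simplices:

  0-simplices (7): [1], [2], [3], [4], [5], [6], [7]
  1-simplices (18): [1,2], [1,3], [1,6], [1,7], [2,3], [2,4], [2,5], [2,6], [2,7], [3,4], [3,5], [3,7], [4,5], [4,6], [4,7], [5,6], [5,7], [6,7]
  2-simplices (12): [1,2,3], [1,2,6], [1,3,7], [1,6,7], [2,3,5], [2,4,6], [2,4,7], [2,5,7], [3,4,5], [3,4,7], [4,5,6], [5,6,7]

Hence C_0 ≅ Z^7, C_1 ≅ Z^18, C_2 ≅ Z^12.

The boundary map ∂_1: C_1 → C_0 maps an edge to its endpoints' difference, ∂[p,q] = q − p. For instance
  ∂[4,6] = [6] − [4].
As a 7×18 matrix over Z this has rank 6, with invariant factors (1,1,1,1,1,1).

∂_2: C_2 → C_1 acts by ∂[p,q,r] = [q,r] − [p,r] + [p,q]. For instance
  ∂[2,5,7] = [5,7] − [2,7] + [2,5],
  ∂[2,4,7] = [4,7] − [2,7] + [2,4].
The resulting 18×12 matrix has rank 12, and its Smith normal form has invariant factors (1,1,1,1,1,1,1,1,1,1,1,2).

Now H_k = ker ∂_k / im ∂_{k+1}, so:

  H_0: rank C_0 − rank ∂_1 = 7 − 6 = 1, and the invariant factors of ∂_1 are all 1, so H_0 ≅ Z.
  H_1: rank ker ∂_1 − rank ∂_2 = (18 − 6) − 12 = 0, and ∂_2 has invariant factor 2 > 1, so H_1 ≅ Z/2Z.
  H_2: rank ker ∂_2 − rank ∂_3 = (12 − 12) − 0 = 0, and there is no ∂_3, so H_2 ≅ 0.

(K is a triangulation of the real projective plane RP^2.)

H_0 = Z,  H_1 = Z/2Z,  H_2 = 0.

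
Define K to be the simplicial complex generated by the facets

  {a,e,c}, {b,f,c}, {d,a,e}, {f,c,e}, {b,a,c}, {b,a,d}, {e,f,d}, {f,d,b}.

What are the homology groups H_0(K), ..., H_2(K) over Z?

H_0 = Z,  H_1 = 0,  H_2 = Z.

Fix the vertex order a < b < c < d < e < f and write every simplex with vertices in increasing order. Then dim K = 2 and the simplices of K are:

  0-simplices (6): a, b, c, d, e, f
  1-simplices (12): ab, ac, ad, ae, bc, bd, bf, ce, cf, de, df, ef
  2-simplices (8): abc, abd, ace, ade, bcf, bdf, cef, def

so the chain groups are C_0 ≅ Z^6, C_1 ≅ Z^12, C_2 ≅ Z^8.

∂_1: C_1 → C_0 sends each edge [p,q] (with p < q) to q − p. For instance
  ∂ae = e − a.
This gives a 6×12 integer matrix of rank 5; reducing to Smith normal form yields diagonal entries (1,1,1,1,1).

The boundary map ∂_2: C_2 → C_1 sends each 2-simplex [p,q,r] to [q,r] − [p,r] + [p,q]. For instance
  ∂ade = de − ae + ad,
  ∂abd = bd − ad + ab.
The resulting 12×8 matrix has rank 7, and its Smith normal form has invariant factors (1,1,1,1,1,1,1).

Computing H_k = (kernel of ∂_k) / (image of ∂_{k+1}):

  H_0: rank C_0 − rank ∂_1 = 6 − 5 = 1, and the invariant factors of ∂_1 are all 1, so H_0 ≅ Z.
  H_1: rank ker ∂_1 − rank ∂_2 = (12 − 5) − 7 = 0, and the invariant factors of ∂_2 are all 1, so H_1 ≅ 0.
  H_2: rank ker ∂_2 − rank ∂_3 = (8 − 7) − 0 = 1, and there is no ∂_3, so H_2 ≅ Z.

As a check, the Euler characteristic is 6 − 12 + 8 = 2, which agrees with 1 − 0 + 1 = 2.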